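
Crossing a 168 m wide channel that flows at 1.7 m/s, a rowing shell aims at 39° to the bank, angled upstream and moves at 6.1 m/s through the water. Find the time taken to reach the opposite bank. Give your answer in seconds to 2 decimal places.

The component of the rowing shell's velocity perpendicular to the bank is 6.1 × sin 39° = 3.839 m/s.
The flow acts along the bank and has no component across it.
Time = 168 / 3.839 = 43.763 s.

43.76 s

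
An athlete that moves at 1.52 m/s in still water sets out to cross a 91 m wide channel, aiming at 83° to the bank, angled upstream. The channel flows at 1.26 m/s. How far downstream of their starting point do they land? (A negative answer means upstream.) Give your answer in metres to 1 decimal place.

Perpendicular speed = 1.509 m/s; crossing time = 91 / 1.509 = 60.318 s.
Net downstream speed = 1.075 m/s.
Drift = 1.075 × 60.318 = 64.827 m (downstream).

64.8 m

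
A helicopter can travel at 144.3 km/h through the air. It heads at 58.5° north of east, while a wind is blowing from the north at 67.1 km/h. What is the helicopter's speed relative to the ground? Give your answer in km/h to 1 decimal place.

93.9 km/h

Taking east as x and north as y: velocity relative to the air = (75.397, 123.036) km/h; the air relative to ground = (0.000, -67.100) km/h.
Velocity relative to ground = (75.397, 123.036) + (0.000, -67.100) = (75.397, 55.936) km/h.
Speed = |(75.397, 55.936)| = 93.880 km/h.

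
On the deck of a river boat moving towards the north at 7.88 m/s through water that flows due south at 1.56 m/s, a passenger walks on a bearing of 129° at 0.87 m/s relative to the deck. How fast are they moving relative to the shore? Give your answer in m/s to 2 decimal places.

5.81 m/s

In east/north components (m/s): passenger relative to river boat = (0.676, -0.548); river boat relative to water = (0.000, 7.880); water relative to ground = (0.000, -1.560).
Sum = (0.676, 5.772) m/s.
Speed = |(0.676, 5.772)| = 5.812 m/s.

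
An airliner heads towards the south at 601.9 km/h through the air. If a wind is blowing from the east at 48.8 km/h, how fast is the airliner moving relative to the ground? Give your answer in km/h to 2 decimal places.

Taking east as x and north as y: velocity relative to the air = (0.000, -601.900) km/h; the air relative to ground = (-48.800, 0.000) km/h.
Velocity relative to ground = (0.000, -601.900) + (-48.800, 0.000) = (-48.800, -601.900) km/h.
Speed = |(-48.800, -601.900)| = 603.875 km/h.

603.88 km/h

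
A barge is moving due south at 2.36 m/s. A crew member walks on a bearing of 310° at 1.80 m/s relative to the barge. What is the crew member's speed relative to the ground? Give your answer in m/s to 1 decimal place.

1.8 m/s

Taking east as x and north as y: barge velocity = (0.000, -2.360) m/s; crew member velocity relative to barge = (-1.379, 1.157) m/s.
Velocity relative to ground = (0.000, -2.360) + (-1.379, 1.157) = (-1.379, -1.203) m/s.
Speed = |(-1.379, -1.203)| = 1.830 m/s.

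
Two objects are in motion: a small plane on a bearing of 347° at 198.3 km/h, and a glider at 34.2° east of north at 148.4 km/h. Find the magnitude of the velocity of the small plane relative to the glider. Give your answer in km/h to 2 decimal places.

Taking east as x and north as y: small plane velocity = (-44.608, 193.218) km/h; glider velocity = (83.413, 122.739) km/h.
Velocity of small plane relative to glider = (-44.608, 193.218) − (83.413, 122.739) = (-128.021, 70.479) km/h.
Magnitude = |(-128.021, 70.479)| = 146.139 km/h.

146.14 km/h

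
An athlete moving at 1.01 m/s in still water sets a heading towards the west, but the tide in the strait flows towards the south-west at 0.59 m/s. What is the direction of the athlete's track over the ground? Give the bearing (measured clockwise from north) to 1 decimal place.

253.7°

Taking east as x and north as y: velocity relative to the water = (-1.010, 0.000) m/s; the water relative to ground = (-0.417, -0.417) m/s.
Velocity relative to ground = (-1.010, 0.000) + (-0.417, -0.417) = (-1.427, -0.417) m/s.
Bearing = atan2(-1.43, -0.42) = 253.71° clockwise from north.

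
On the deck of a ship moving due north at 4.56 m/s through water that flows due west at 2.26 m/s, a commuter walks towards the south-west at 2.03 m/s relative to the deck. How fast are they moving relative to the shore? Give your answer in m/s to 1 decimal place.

4.8 m/s

In east/north components (m/s): commuter relative to ship = (-1.435, -1.435); ship relative to water = (0.000, 4.560); water relative to ground = (-2.260, 0.000).
Sum = (-3.695, 3.125) m/s.
Speed = |(-3.695, 3.125)| = 4.839 m/s.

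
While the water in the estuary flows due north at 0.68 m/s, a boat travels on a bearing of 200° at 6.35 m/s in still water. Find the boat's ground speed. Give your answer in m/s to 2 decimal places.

Taking east as x and north as y: velocity relative to the water = (-2.172, -5.967) m/s; the water relative to ground = (0.000, 0.680) m/s.
Velocity relative to ground = (-2.172, -5.967) + (0.000, 0.680) = (-2.172, -5.287) m/s.
Speed = |(-2.172, -5.287)| = 5.716 m/s.

5.72 m/s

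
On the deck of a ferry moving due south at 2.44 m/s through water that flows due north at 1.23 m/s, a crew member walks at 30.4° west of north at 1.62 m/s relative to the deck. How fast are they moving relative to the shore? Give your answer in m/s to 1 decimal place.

In east/north components (m/s): crew member relative to ferry = (-0.820, 1.397); ferry relative to water = (0.000, -2.440); water relative to ground = (0.000, 1.230).
Sum = (-0.820, 0.187) m/s.
Speed = |(-0.820, 0.187)| = 0.841 m/s.

0.8 m/s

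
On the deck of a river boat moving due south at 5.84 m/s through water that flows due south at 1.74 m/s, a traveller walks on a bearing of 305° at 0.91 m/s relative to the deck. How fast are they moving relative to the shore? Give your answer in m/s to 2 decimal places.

In east/north components (m/s): traveller relative to river boat = (-0.745, 0.522); river boat relative to water = (0.000, -5.840); water relative to ground = (0.000, -1.740).
Sum = (-0.745, -7.058) m/s.
Speed = |(-0.745, -7.058)| = 7.097 m/s.

7.10 m/s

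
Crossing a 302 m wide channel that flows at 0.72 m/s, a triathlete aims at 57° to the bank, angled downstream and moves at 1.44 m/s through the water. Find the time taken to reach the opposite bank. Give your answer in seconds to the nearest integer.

The component of the triathlete's velocity perpendicular to the bank is 1.44 × sin 57° = 1.208 m/s.
The current is parallel to the bank, so it does not affect the crossing time.
Time = 302 / 1.208 = 250.065 s.

250 s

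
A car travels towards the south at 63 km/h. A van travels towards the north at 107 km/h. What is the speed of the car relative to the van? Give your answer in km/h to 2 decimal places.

Taking east as x and north as y: car velocity = (0.000, -63.000) km/h; van velocity = (0.000, 107.000) km/h.
Velocity of car relative to van = (0.000, -63.000) − (0.000, 107.000) = (0.000, -170.000) km/h.
Magnitude = |(0.000, -170.000)| = 170.000 km/h.

170.00 km/h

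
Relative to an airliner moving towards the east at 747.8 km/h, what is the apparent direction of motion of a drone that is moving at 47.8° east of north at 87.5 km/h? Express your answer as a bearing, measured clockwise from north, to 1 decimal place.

274.9°

Taking east as x and north as y: drone velocity = (64.820, 58.776) km/h; airliner velocity = (747.800, 0.000) km/h.
Velocity of drone relative to airliner = (64.820, 58.776) − (747.800, 0.000) = (-682.980, 58.776) km/h.
Bearing = atan2(-682.98, 58.78) = 274.92° clockwise from north.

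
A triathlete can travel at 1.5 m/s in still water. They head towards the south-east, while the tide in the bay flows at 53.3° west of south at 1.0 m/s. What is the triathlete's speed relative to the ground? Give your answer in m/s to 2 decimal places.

1.68 m/s

Taking east as x and north as y: velocity relative to the water = (1.061, -1.061) m/s; the water relative to ground = (-0.802, -0.598) m/s.
Velocity relative to ground = (1.061, -1.061) + (-0.802, -0.598) = (0.259, -1.658) m/s.
Speed = |(0.259, -1.658)| = 1.678 m/s.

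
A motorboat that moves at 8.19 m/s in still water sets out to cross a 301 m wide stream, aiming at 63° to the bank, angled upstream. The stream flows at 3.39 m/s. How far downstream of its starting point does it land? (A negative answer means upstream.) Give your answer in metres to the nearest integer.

-14 m

Perpendicular speed = 7.297 m/s; crossing time = 301 / 7.297 = 41.248 s.
Net downstream speed = -0.328 m/s.
Drift = -0.328 × 41.248 = -13.537 m (upstream).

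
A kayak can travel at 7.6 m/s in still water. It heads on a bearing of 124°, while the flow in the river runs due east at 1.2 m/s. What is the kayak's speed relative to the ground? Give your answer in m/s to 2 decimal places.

8.62 m/s

Taking east as x and north as y: velocity relative to the water = (6.301, -4.250) m/s; the water relative to ground = (1.200, 0.000) m/s.
Velocity relative to ground = (6.301, -4.250) + (1.200, 0.000) = (7.501, -4.250) m/s.
Speed = |(7.501, -4.250)| = 8.621 m/s.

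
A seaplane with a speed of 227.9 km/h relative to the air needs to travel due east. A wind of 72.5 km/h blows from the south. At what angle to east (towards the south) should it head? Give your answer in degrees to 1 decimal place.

The wind pushes perpendicular to the desired track; the heading must have a component into the wind equal to 72.5 km/h: 227.9 sin θ = 72.5.
sin θ = 0.3181, so θ = 18.549°.

18.5°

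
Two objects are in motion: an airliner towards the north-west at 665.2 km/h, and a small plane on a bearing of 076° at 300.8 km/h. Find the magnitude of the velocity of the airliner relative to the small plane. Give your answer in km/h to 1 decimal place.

859.7 km/h

Taking east as x and north as y: airliner velocity = (-470.367, 470.367) km/h; small plane velocity = (291.865, 72.770) km/h.
Velocity of airliner relative to small plane = (-470.367, 470.367) − (291.865, 72.770) = (-762.232, 397.597) km/h.
Magnitude = |(-762.232, 397.597)| = 859.699 km/h.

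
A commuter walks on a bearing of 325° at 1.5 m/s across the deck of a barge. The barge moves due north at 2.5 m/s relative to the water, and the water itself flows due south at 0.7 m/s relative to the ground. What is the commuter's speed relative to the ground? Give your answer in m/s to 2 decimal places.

3.15 m/s

In east/north components (m/s): commuter relative to barge = (-0.860, 1.229); barge relative to water = (0.000, 2.500); water relative to ground = (0.000, -0.700).
Sum = (-0.860, 3.029) m/s.
Speed = |(-0.860, 3.029)| = 3.149 m/s.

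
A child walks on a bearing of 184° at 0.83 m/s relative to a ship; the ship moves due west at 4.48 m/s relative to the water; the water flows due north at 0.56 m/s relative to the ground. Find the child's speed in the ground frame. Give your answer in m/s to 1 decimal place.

4.5 m/s

In east/north components (m/s): child relative to ship = (-0.058, -0.828); ship relative to water = (-4.480, 0.000); water relative to ground = (0.000, 0.560).
Sum = (-4.538, -0.268) m/s.
Speed = |(-4.538, -0.268)| = 4.546 m/s.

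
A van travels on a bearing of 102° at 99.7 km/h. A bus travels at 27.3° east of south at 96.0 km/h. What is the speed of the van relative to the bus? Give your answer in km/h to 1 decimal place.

83.9 km/h

Taking east as x and north as y: van velocity = (97.521, -20.729) km/h; bus velocity = (44.030, -85.307) km/h.
Velocity of van relative to bus = (97.521, -20.729) − (44.030, -85.307) = (53.491, 64.578) km/h.
Magnitude = |(53.491, 64.578)| = 83.855 km/h.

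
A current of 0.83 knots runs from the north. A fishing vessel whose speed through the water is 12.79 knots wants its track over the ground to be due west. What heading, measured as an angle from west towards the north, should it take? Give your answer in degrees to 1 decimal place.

3.7°

The current pushes perpendicular to the desired track; the heading must have a component into the current equal to 0.83 knots: 12.79 sin θ = 0.83.
sin θ = 0.0649, so θ = 3.721°.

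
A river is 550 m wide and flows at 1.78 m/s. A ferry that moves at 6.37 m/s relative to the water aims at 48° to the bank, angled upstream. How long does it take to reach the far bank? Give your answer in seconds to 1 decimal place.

The component of the ferry's velocity perpendicular to the bank is 6.37 × sin 48° = 4.734 m/s.
The flow acts along the bank and has no component across it.
Time = 550 / 4.734 = 116.185 s.

116.2 s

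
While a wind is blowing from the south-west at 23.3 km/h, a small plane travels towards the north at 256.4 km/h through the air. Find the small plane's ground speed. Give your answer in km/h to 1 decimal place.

Taking east as x and north as y: velocity relative to the air = (0.000, 256.400) km/h; the air relative to ground = (16.476, 16.476) km/h.
Velocity relative to ground = (0.000, 256.400) + (16.476, 16.476) = (16.476, 272.876) km/h.
Speed = |(16.476, 272.876)| = 273.373 km/h.

273.4 km/h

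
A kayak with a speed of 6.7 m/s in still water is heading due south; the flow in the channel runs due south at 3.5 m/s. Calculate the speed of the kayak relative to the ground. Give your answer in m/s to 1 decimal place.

10.2 m/s

Taking east as x and north as y: velocity relative to the water = (0.000, -6.700) m/s; the water relative to ground = (0.000, -3.500) m/s.
Velocity relative to ground = (0.000, -6.700) + (0.000, -3.500) = (0.000, -10.200) m/s.
Speed = |(0.000, -10.200)| = 10.200 m/s.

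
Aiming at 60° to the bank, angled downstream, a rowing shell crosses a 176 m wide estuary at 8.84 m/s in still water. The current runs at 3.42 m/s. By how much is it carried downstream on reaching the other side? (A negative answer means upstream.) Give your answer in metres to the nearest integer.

180 m

Perpendicular speed = 7.656 m/s; crossing time = 176 / 7.656 = 22.990 s.
Net downstream speed = 7.840 m/s.
Drift = 7.840 × 22.990 = 180.238 m (downstream).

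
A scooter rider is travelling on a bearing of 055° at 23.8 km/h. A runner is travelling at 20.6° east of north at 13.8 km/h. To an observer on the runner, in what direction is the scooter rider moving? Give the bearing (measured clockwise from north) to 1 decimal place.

087.1°

Taking east as x and north as y: scooter rider velocity = (19.496, 13.651) km/h; runner velocity = (4.855, 12.918) km/h.
Velocity of scooter rider relative to runner = (19.496, 13.651) − (4.855, 12.918) = (14.640, 0.733) km/h.
Bearing = atan2(14.64, 0.73) = 87.13° clockwise from north.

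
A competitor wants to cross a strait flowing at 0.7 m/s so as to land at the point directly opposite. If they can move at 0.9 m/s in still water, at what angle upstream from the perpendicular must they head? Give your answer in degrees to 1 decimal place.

51.1°

To cancel the current, the upstream component of the competitor's velocity must equal the flow: 0.9 sin θ = 0.7.
sin θ = 0.7 / 0.9 = 0.7778.
θ = arcsin(0.7778) = 51.058°.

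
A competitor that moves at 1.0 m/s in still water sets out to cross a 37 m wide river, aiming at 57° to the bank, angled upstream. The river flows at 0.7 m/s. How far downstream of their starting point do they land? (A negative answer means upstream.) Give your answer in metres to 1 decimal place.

6.9 m

Perpendicular speed = 0.839 m/s; crossing time = 37 / 0.839 = 44.117 s.
Net downstream speed = 0.155 m/s.
Drift = 0.155 × 44.117 = 6.854 m (downstream).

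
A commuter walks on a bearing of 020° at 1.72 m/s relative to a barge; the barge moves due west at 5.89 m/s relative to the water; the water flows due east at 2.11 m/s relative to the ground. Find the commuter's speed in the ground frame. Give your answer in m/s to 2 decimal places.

In east/north components (m/s): commuter relative to barge = (0.588, 1.616); barge relative to water = (-5.890, 0.000); water relative to ground = (2.110, 0.000).
Sum = (-3.192, 1.616) m/s.
Speed = |(-3.192, 1.616)| = 3.578 m/s.

3.58 m/s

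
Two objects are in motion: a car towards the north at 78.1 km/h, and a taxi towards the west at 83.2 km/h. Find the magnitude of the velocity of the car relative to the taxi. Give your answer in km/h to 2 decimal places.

114.11 km/h

Taking east as x and north as y: car velocity = (0.000, 78.100) km/h; taxi velocity = (-83.200, 0.000) km/h.
Velocity of car relative to taxi = (0.000, 78.100) − (-83.200, 0.000) = (83.200, 78.100) km/h.
Magnitude = |(83.200, 78.100)| = 114.113 km/h.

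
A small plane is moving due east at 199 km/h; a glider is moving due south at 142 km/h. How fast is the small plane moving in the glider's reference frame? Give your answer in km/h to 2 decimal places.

Taking east as x and north as y: small plane velocity = (199.000, 0.000) km/h; glider velocity = (0.000, -142.000) km/h.
Velocity of small plane relative to glider = (199.000, 0.000) − (0.000, -142.000) = (199.000, 142.000) km/h.
Magnitude = |(199.000, 142.000)| = 244.469 km/h.

244.47 km/h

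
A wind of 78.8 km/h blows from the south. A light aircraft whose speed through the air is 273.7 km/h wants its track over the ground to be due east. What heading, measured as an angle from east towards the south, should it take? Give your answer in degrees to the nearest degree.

17°

The wind pushes perpendicular to the desired track; the heading must have a component into the wind equal to 78.8 km/h: 273.7 sin θ = 78.8.
sin θ = 0.2879, so θ = 16.733°.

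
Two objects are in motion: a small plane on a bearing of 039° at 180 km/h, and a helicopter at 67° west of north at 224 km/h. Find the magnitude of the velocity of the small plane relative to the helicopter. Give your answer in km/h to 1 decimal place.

Taking east as x and north as y: small plane velocity = (113.278, 139.886) km/h; helicopter velocity = (-206.193, 87.524) km/h.
Velocity of small plane relative to helicopter = (113.278, 139.886) − (-206.193, 87.524) = (319.471, 52.363) km/h.
Magnitude = |(319.471, 52.363)| = 323.734 km/h.

323.7 km/h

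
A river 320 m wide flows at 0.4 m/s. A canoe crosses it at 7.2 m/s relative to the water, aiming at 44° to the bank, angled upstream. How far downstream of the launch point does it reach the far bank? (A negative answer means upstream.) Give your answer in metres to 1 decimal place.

-305.8 m

Perpendicular speed = 5.002 m/s; crossing time = 320 / 5.002 = 63.980 s.
Net downstream speed = -4.779 m/s.
Drift = -4.779 × 63.980 = -305.778 m (upstream).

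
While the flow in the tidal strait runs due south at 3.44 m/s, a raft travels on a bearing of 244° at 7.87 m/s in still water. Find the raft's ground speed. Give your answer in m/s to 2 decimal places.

9.87 m/s

Taking east as x and north as y: velocity relative to the water = (-7.074, -3.450) m/s; the water relative to ground = (0.000, -3.440) m/s.
Velocity relative to ground = (-7.074, -3.450) + (0.000, -3.440) = (-7.074, -6.890) m/s.
Speed = |(-7.074, -6.890)| = 9.875 m/s.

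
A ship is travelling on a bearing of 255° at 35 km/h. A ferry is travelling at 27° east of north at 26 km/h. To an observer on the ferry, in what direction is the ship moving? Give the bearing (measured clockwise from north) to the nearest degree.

Taking east as x and north as y: ship velocity = (-33.807, -9.059) km/h; ferry velocity = (11.804, 23.166) km/h.
Velocity of ship relative to ferry = (-33.807, -9.059) − (11.804, 23.166) = (-45.611, -32.225) km/h.
Bearing = atan2(-45.61, -32.22) = 234.76° clockwise from north.

235°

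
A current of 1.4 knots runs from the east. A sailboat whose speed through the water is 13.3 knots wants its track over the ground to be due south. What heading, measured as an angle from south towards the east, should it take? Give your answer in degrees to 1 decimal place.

6.0°

The current pushes perpendicular to the desired track; the heading must have a component into the current equal to 1.4 knots: 13.3 sin θ = 1.4.
sin θ = 0.1053, so θ = 6.042°.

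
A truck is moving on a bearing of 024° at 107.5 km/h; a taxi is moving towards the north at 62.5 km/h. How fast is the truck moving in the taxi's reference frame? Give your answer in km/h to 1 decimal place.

Taking east as x and north as y: truck velocity = (43.724, 98.206) km/h; taxi velocity = (0.000, 62.500) km/h.
Velocity of truck relative to taxi = (43.724, 98.206) − (0.000, 62.500) = (43.724, 35.706) km/h.
Magnitude = |(43.724, 35.706)| = 56.451 km/h.

56.5 km/h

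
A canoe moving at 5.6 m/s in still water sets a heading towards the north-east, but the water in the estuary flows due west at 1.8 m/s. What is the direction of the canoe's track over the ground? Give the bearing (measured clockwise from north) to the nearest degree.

029°

Taking east as x and north as y: velocity relative to the water = (3.960, 3.960) m/s; the water relative to ground = (-1.800, 0.000) m/s.
Velocity relative to ground = (3.960, 3.960) + (-1.800, 0.000) = (2.160, 3.960) m/s.
Bearing = atan2(2.16, 3.96) = 28.61° clockwise from north.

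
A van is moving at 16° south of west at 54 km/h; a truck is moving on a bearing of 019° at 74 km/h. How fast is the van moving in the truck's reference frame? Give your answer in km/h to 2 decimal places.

Taking east as x and north as y: van velocity = (-51.908, -14.884) km/h; truck velocity = (24.092, 69.968) km/h.
Velocity of van relative to truck = (-51.908, -14.884) − (24.092, 69.968) = (-76.000, -84.853) km/h.
Magnitude = |(-76.000, -84.853)| = 113.912 km/h.

113.91 km/h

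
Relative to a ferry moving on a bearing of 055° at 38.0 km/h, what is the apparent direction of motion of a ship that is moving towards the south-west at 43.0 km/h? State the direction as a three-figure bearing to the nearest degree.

230°

Taking east as x and north as y: ship velocity = (-30.406, -30.406) km/h; ferry velocity = (31.128, 21.796) km/h.
Velocity of ship relative to ferry = (-30.406, -30.406) − (31.128, 21.796) = (-61.533, -52.201) km/h.
Bearing = atan2(-61.53, -52.20) = 229.69° clockwise from north.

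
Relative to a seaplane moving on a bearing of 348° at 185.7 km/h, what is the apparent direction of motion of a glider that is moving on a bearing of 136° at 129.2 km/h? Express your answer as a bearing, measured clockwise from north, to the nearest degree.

Taking east as x and north as y: glider velocity = (89.750, -92.939) km/h; seaplane velocity = (-38.609, 181.642) km/h.
Velocity of glider relative to seaplane = (89.750, -92.939) − (-38.609, 181.642) = (128.359, -274.581) km/h.
Bearing = atan2(128.36, -274.58) = 154.95° clockwise from north.

155°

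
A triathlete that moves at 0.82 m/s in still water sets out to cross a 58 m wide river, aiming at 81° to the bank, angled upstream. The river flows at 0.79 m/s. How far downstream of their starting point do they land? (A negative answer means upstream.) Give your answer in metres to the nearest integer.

Perpendicular speed = 0.810 m/s; crossing time = 58 / 0.810 = 71.613 s.
Net downstream speed = 0.662 m/s.
Drift = 0.662 × 71.613 = 47.388 m (downstream).

47 m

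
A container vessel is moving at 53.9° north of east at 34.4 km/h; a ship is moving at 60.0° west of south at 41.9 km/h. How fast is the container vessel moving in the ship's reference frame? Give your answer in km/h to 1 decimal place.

74.7 km/h

Taking east as x and north as y: container vessel velocity = (20.268, 27.795) km/h; ship velocity = (-36.286, -20.950) km/h.
Velocity of container vessel relative to ship = (20.268, 27.795) − (-36.286, -20.950) = (56.555, 48.745) km/h.
Magnitude = |(56.555, 48.745)| = 74.663 km/h.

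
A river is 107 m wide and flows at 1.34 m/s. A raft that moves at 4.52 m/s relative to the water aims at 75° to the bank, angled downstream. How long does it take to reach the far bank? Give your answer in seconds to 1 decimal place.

24.5 s

The component of the raft's velocity perpendicular to the bank is 4.52 × sin 75° = 4.366 m/s.
The flow acts along the bank and has no component across it.
Time = 107 / 4.366 = 24.508 s.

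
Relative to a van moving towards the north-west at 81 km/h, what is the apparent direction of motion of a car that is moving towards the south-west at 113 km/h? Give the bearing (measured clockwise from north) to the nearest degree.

189°

Taking east as x and north as y: car velocity = (-79.903, -79.903) km/h; van velocity = (-57.276, 57.276) km/h.
Velocity of car relative to van = (-79.903, -79.903) − (-57.276, 57.276) = (-22.627, -137.179) km/h.
Bearing = atan2(-22.63, -137.18) = 189.37° clockwise from north.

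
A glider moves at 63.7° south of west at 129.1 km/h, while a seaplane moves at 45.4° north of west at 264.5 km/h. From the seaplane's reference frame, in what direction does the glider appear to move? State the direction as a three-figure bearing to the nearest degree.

157°

Taking east as x and north as y: glider velocity = (-57.200, -115.736) km/h; seaplane velocity = (-185.719, 188.331) km/h.
Velocity of glider relative to seaplane = (-57.200, -115.736) − (-185.719, 188.331) = (128.519, -304.067) km/h.
Bearing = atan2(128.52, -304.07) = 157.09° clockwise from north.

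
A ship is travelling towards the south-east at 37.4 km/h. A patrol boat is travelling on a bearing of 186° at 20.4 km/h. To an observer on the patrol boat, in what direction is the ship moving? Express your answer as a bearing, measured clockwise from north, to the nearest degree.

Taking east as x and north as y: ship velocity = (26.446, -26.446) km/h; patrol boat velocity = (-2.132, -20.288) km/h.
Velocity of ship relative to patrol boat = (26.446, -26.446) − (-2.132, -20.288) = (28.578, -6.158) km/h.
Bearing = atan2(28.58, -6.16) = 102.16° clockwise from north.

102°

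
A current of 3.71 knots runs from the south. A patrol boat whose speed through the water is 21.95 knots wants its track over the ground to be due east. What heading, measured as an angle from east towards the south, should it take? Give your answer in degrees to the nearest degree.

10°

The current pushes perpendicular to the desired track; the heading must have a component into the current equal to 3.71 knots: 21.95 sin θ = 3.71.
sin θ = 0.1690, so θ = 9.731°.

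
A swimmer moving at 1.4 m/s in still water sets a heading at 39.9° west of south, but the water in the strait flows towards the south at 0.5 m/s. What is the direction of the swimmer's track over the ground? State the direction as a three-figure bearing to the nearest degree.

Taking east as x and north as y: velocity relative to the water = (-0.898, -1.074) m/s; the water relative to ground = (0.000, -0.500) m/s.
Velocity relative to ground = (-0.898, -1.074) + (0.000, -0.500) = (-0.898, -1.574) m/s.
Bearing = atan2(-0.90, -1.57) = 209.71° clockwise from north.

210°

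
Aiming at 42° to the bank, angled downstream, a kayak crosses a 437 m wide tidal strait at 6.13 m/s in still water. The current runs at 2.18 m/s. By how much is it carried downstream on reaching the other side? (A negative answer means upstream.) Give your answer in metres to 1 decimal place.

Perpendicular speed = 4.102 m/s; crossing time = 437 / 4.102 = 106.539 s.
Net downstream speed = 6.735 m/s.
Drift = 6.735 × 106.539 = 717.593 m (downstream).

717.6 m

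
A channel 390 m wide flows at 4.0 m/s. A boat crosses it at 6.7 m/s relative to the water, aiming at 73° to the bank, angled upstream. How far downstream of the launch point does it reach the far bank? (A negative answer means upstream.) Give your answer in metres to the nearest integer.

124 m

Perpendicular speed = 6.407 m/s; crossing time = 390 / 6.407 = 60.869 s.
Net downstream speed = 2.041 m/s.
Drift = 2.041 × 60.869 = 124.240 m (downstream).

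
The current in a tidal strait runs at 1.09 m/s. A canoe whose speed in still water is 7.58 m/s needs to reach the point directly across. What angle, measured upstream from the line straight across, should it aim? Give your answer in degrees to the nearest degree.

8°

To cancel the current, the upstream component of the canoe's velocity must equal the flow: 7.58 sin θ = 1.09.
sin θ = 1.09 / 7.58 = 0.1438.
θ = arcsin(0.1438) = 8.268°.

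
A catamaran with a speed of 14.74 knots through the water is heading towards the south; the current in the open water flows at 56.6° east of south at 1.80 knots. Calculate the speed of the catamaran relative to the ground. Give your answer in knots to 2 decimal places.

Taking east as x and north as y: velocity relative to the water = (0.000, -14.740) knots; the water relative to ground = (1.503, -0.991) knots.
Velocity relative to ground = (0.000, -14.740) + (1.503, -0.991) = (1.503, -15.731) knots.
Speed = |(1.503, -15.731)| = 15.802 knots.

15.80 knots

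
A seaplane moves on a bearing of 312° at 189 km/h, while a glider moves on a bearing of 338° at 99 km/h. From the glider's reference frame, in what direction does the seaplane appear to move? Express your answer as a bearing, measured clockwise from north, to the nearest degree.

Taking east as x and north as y: seaplane velocity = (-140.454, 126.466) km/h; glider velocity = (-37.086, 91.791) km/h.
Velocity of seaplane relative to glider = (-140.454, 126.466) − (-37.086, 91.791) = (-103.368, 34.674) km/h.
Bearing = atan2(-103.37, 34.67) = 288.54° clockwise from north.

289°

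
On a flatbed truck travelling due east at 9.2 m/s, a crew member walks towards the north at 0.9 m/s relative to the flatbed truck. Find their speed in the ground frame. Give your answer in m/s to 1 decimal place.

Taking east as x and north as y: flatbed truck velocity = (9.200, 0.000) m/s; crew member velocity relative to flatbed truck = (0.000, 0.900) m/s.
Velocity relative to ground = (9.200, 0.000) + (0.000, 0.900) = (9.200, 0.900) m/s.
Speed = |(9.200, 0.900)| = 9.244 m/s.

9.2 m/s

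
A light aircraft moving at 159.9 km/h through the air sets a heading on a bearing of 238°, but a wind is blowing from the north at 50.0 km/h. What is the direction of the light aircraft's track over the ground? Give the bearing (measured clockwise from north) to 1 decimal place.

Taking east as x and north as y: velocity relative to the air = (-135.603, -84.734) km/h; the air relative to ground = (0.000, -50.000) km/h.
Velocity relative to ground = (-135.603, -84.734) + (0.000, -50.000) = (-135.603, -134.734) km/h.
Bearing = atan2(-135.60, -134.73) = 225.18° clockwise from north.

225.2°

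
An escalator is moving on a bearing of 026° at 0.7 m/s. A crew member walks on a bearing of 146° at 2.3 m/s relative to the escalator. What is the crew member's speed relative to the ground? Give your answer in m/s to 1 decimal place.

2.0 m/s

Taking east as x and north as y: escalator velocity = (0.307, 0.629) m/s; crew member velocity relative to escalator = (1.286, -1.907) m/s.
Velocity relative to ground = (0.307, 0.629) + (1.286, -1.907) = (1.593, -1.278) m/s.
Speed = |(1.593, -1.278)| = 2.042 m/s.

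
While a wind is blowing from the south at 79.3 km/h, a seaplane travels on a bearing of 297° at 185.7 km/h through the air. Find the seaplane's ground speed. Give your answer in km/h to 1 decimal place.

Taking east as x and north as y: velocity relative to the air = (-165.460, 84.306) km/h; the air relative to ground = (0.000, 79.300) km/h.
Velocity relative to ground = (-165.460, 84.306) + (0.000, 79.300) = (-165.460, 163.606) km/h.
Speed = |(-165.460, 163.606)| = 232.688 km/h.

232.7 km/h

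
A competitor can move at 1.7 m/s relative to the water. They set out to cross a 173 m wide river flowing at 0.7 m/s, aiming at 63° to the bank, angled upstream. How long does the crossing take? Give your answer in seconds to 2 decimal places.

The component of the competitor's velocity perpendicular to the bank is 1.7 × sin 63° = 1.515 m/s.
Only the cross-stream component determines the crossing time; the current contributes nothing perpendicular to the bank.
Time = 173 / 1.515 = 114.213 s.

114.21 s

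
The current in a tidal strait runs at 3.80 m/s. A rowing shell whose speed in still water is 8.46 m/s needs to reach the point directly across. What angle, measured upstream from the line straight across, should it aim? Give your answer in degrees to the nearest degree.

To cancel the current, the upstream component of the rowing shell's velocity must equal the flow: 8.46 sin θ = 3.80.
sin θ = 3.80 / 8.46 = 0.4492.
θ = arcsin(0.4492) = 26.691°.

27°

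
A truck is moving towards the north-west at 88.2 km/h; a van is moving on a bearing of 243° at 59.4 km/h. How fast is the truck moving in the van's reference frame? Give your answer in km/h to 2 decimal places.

89.83 km/h

Taking east as x and north as y: truck velocity = (-62.367, 62.367) km/h; van velocity = (-52.926, -26.967) km/h.
Velocity of truck relative to van = (-62.367, 62.367) − (-52.926, -26.967) = (-9.441, 89.334) km/h.
Magnitude = |(-9.441, 89.334)| = 89.831 km/h.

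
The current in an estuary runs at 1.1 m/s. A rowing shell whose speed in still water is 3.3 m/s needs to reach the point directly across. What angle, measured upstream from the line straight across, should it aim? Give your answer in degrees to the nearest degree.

To cancel the current, the upstream component of the rowing shell's velocity must equal the flow: 3.3 sin θ = 1.1.
sin θ = 1.1 / 3.3 = 0.3333.
θ = arcsin(0.3333) = 19.471°.

19°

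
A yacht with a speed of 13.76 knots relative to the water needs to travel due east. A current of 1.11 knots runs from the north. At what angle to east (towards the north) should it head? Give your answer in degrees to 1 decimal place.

4.6°

The current pushes perpendicular to the desired track; the heading must have a component into the current equal to 1.11 knots: 13.76 sin θ = 1.11.
sin θ = 0.0807, so θ = 4.627°.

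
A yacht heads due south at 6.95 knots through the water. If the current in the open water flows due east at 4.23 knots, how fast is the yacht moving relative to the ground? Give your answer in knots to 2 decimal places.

8.14 knots

Taking east as x and north as y: velocity relative to the water = (0.000, -6.950) knots; the water relative to ground = (4.230, 0.000) knots.
Velocity relative to ground = (0.000, -6.950) + (4.230, 0.000) = (4.230, -6.950) knots.
Speed = |(4.230, -6.950)| = 8.136 knots.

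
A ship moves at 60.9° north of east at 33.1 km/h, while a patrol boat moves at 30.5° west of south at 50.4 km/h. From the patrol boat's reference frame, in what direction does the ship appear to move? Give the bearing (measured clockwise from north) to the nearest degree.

030°

Taking east as x and north as y: ship velocity = (16.098, 28.922) km/h; patrol boat velocity = (-25.580, -43.426) km/h.
Velocity of ship relative to patrol boat = (16.098, 28.922) − (-25.580, -43.426) = (41.678, 72.348) km/h.
Bearing = atan2(41.68, 72.35) = 29.95° clockwise from north.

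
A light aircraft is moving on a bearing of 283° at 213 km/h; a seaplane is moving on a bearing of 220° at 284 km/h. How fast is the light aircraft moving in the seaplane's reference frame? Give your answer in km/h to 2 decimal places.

266.64 km/h

Taking east as x and north as y: light aircraft velocity = (-207.541, 47.915) km/h; seaplane velocity = (-182.552, -217.557) km/h.
Velocity of light aircraft relative to seaplane = (-207.541, 47.915) − (-182.552, -217.557) = (-24.989, 265.471) km/h.
Magnitude = |(-24.989, 265.471)| = 266.645 km/h.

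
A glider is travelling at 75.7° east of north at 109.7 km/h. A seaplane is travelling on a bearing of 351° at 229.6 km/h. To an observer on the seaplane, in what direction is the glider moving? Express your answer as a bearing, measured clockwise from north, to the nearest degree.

Taking east as x and north as y: glider velocity = (106.301, 27.096) km/h; seaplane velocity = (-35.917, 226.773) km/h.
Velocity of glider relative to seaplane = (106.301, 27.096) − (-35.917, 226.773) = (142.218, -199.677) km/h.
Bearing = atan2(142.22, -199.68) = 144.54° clockwise from north.

145°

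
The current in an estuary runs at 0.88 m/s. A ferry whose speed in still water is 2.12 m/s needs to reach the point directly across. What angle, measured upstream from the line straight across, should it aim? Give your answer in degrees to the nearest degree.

To cancel the current, the upstream component of the ferry's velocity must equal the flow: 2.12 sin θ = 0.88.
sin θ = 0.88 / 2.12 = 0.4151.
θ = arcsin(0.4151) = 24.525°.

25°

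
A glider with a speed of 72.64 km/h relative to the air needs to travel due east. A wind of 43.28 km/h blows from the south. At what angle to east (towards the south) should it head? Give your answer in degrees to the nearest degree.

The wind pushes perpendicular to the desired track; the heading must have a component into the wind equal to 43.28 km/h: 72.64 sin θ = 43.28.
sin θ = 0.5958, so θ = 36.571°.

37°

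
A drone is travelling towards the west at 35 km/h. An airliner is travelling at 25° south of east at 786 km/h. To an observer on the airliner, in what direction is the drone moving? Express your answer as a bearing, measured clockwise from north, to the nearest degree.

294°

Taking east as x and north as y: drone velocity = (-35.000, 0.000) km/h; airliner velocity = (712.358, -332.178) km/h.
Velocity of drone relative to airliner = (-35.000, 0.000) − (712.358, -332.178) = (-747.358, 332.178) km/h.
Bearing = atan2(-747.36, 332.18) = 293.96° clockwise from north.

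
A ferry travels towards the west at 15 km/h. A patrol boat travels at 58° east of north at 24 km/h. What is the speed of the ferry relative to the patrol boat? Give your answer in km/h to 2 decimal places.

37.57 km/h

Taking east as x and north as y: ferry velocity = (-15.000, 0.000) km/h; patrol boat velocity = (20.353, 12.718) km/h.
Velocity of ferry relative to patrol boat = (-15.000, 0.000) − (20.353, 12.718) = (-35.353, -12.718) km/h.
Magnitude = |(-35.353, -12.718)| = 37.571 km/h.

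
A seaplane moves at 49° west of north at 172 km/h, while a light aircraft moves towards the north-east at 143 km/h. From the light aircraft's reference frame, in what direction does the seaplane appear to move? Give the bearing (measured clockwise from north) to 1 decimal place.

Taking east as x and north as y: seaplane velocity = (-129.810, 112.842) km/h; light aircraft velocity = (101.116, 101.116) km/h.
Velocity of seaplane relative to light aircraft = (-129.810, 112.842) − (101.116, 101.116) = (-230.926, 11.726) km/h.
Bearing = atan2(-230.93, 11.73) = 272.91° clockwise from north.

272.9°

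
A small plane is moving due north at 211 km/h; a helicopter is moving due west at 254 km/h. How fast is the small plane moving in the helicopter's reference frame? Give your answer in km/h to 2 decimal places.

330.21 km/h

Taking east as x and north as y: small plane velocity = (0.000, 211.000) km/h; helicopter velocity = (-254.000, 0.000) km/h.
Velocity of small plane relative to helicopter = (0.000, 211.000) − (-254.000, 0.000) = (254.000, 211.000) km/h.
Magnitude = |(254.000, 211.000)| = 330.208 km/h.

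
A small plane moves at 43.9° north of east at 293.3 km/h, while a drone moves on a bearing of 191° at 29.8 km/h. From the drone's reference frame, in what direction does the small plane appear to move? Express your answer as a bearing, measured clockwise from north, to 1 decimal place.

Taking east as x and north as y: small plane velocity = (211.338, 203.375) km/h; drone velocity = (-5.686, -29.252) km/h.
Velocity of small plane relative to drone = (211.338, 203.375) − (-5.686, -29.252) = (217.024, 232.627) km/h.
Bearing = atan2(217.02, 232.63) = 43.01° clockwise from north.

043.0°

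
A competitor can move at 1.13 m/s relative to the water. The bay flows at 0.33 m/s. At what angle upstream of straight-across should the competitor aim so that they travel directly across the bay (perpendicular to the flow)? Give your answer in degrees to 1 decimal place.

17.0°

To cancel the current, the upstream component of the competitor's velocity must equal the flow: 1.13 sin θ = 0.33.
sin θ = 0.33 / 1.13 = 0.2920.
θ = arcsin(0.2920) = 16.980°.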